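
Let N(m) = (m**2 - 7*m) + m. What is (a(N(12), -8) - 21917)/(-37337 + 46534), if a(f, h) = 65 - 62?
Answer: -21914/9197 ≈ -2.3827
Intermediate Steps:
N(m) = m**2 - 6*m
a(f, h) = 3
(a(N(12), -8) - 21917)/(-37337 + 46534) = (3 - 21917)/(-37337 + 46534) = -21914/9197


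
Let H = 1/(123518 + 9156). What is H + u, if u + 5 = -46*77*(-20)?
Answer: 9397962791/132674 ≈ 70835.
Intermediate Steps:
u = 70835 (u = -5 - 46*77*(-20) = -5 - 3542*(-20) = -5 + 70840 = 70835)
H = 1/132674 ≈ 7.5373e-6
H + u = 1/132674 + 70835 = 9397962791/132674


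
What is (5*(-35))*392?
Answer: -68600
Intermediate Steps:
(5*(-35))*392 = -175*392 = -68600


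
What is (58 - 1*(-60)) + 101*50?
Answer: 5168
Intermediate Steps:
(58 - 1*(-60)) + 101*50 = (58 + 60) + 5050 = 118 + 5050 = 5168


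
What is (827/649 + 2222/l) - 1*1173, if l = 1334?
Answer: -506499111/432883 ≈ -1170.1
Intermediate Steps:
(827/649 + 2222/l) - 1*1173 = (827/649 + 2222/1334) - 1*1173 = (827*(1/649) + 2222*(1/1334)) - 1173 = (827/649 + 1111/667) - 1173 = 1272648/432883 - 1173 = -506499111/432883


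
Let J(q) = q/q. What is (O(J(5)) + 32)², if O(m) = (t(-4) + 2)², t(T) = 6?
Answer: 9216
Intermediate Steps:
J(q) = 1
O(m) = 64 (O(m) = (6 + 2)² = 8² = 64)
(O(J(5)) + 32)² = (64 + 32)² = 96² = 9216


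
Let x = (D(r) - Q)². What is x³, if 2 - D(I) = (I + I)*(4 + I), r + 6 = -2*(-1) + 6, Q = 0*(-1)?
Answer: 113379904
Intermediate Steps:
Q = 0
r = 2 (r = -6 + (-2*(-1) + 6) = -6 + (2 + 6) = -6 + 8 = 2)
D(I) = 2 - 2*I*(4 + I) (D(I) = 2 - (I + I)*(4 + I) = 2 - 2*I*(4 + I))
x = 484 (x = ((2 - 8*2 - 2*2²) - 1*0)² = ((2 - 16 - 2*4) + 0)² = ((2 - 16 - 8) + 0)² = (-22 + 0)² = (-22)² = 484)
x³ = 484³ = 113379904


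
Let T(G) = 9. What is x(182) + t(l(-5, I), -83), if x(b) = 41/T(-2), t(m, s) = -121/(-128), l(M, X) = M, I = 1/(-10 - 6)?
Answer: 6337/1152 ≈ 5.5009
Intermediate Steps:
I = -1/16 (I = 1/(-16) = -1/16 ≈ -0.062500)
t(m, s) = 121/128 (t(m, s) = -121*(-1/128) = 121/128)
x(b) = 41/9
x(182) + t(l(-5, I), -83) = 41/9 + 121/128 = 6337/1152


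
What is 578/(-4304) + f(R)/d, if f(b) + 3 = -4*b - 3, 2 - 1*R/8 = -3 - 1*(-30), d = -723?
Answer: -1917635/1555896 ≈ -1.2325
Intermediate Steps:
R = -200 (R = 16 - 8*(-3 - 1*(-30)) = 16 - 8*(-3 + 30) = 16 - 8*27 = 16 - 216 = -200)
f(b) = -6 - 4*b (f(b) = -3 + (-4*b - 3) = -3 + (-3 - 4*b) = -6 - 4*b)
578/(-4304) + f(R)/d = 578/(-4304) + (-6 - 4*(-200))/(-723) = 578*(-1/4304) + (-6 + 800)*(-1/723) = -289/2152 + 794*(-1/723) = -289/2152 - 794/723 = -1917635/1555896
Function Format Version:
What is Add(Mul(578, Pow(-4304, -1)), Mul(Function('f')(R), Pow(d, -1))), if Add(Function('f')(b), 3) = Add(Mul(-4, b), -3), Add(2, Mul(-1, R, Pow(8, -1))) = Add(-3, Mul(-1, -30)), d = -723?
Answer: Rational(-1917635, 1555896) ≈ -1.2325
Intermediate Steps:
R = -200 (R = Add(16, Mul(-8, Add(-3, Mul(-1, -30)))) = Add(16, Mul(-8, Add(-3, 30))) = Add(16, Mul(-8, 27)) = Add(16, -216) = -200)
Function('f')(b) = Add(-6, Mul(-4, b)) (Function('f')(b) = Add(-3, Add(Mul(-4, b), -3)) = Add(-3, Add(-3, Mul(-4, b))) = Add(-6, Mul(-4, b)))
Add(Mul(578, Pow(-4304, -1)), Mul(Function('f')(R), Pow(d, -1))) = Add(Mul(578, Pow(-4304, -1)), Mul(Add(-6, Mul(-4, -200)), Pow(-723, -1))) = Add(Mul(578, Rational(-1, 4304)), Mul(Add(-6, 800), Rational(-1, 723))) = Add(Rational(-289, 2152), Mul(794, Rational(-1, 723))) = Add(Rational(-289, 2152), Rational(-794, 723)) = Rational(-1917635, 1555896)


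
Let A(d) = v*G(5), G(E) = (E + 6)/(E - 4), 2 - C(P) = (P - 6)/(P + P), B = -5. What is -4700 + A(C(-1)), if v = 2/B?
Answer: -23522/5 ≈ -4704.4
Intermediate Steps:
v = -⅖ (v = 2/(-5) = 2*(-⅕) = -⅖ ≈ -0.40000)
C(P) = 2 - (-6 + P)/(2*P) (C(P) = 2 - (P - 6)/(P + P) = 2 - (-6 + P)/(2*P))
G(E) = (6 + E)/(-4 + E)
A(d) = -22/5 (A(d) = -2*(6 + 5)/(5*(-4 + 5)) = -2*11/(5*1) = -2*11/5 = -⅖*11 = -22/5)
-4700 + A(C(-1)) = -4700 - 22/5 = -23522/5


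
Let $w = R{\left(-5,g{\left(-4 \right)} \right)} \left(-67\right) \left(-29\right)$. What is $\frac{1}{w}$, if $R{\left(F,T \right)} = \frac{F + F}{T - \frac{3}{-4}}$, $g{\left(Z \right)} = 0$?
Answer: $- \frac{3}{77720} \approx -3.86 \cdot 10^{-5}$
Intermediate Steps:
$R{\left(F,T \right)} = \frac{2 F}{\frac{3}{4} + T}$ ($R{\left(F,T \right)} = \frac{2 F}{T - - \frac{3}{4}} = \frac{2 F}{T + \frac{3}{4}} = \frac{2 F}{\frac{3}{4} + T}$)
$w = - \frac{77720}{3}$ ($w = 8 \left(-5\right) \frac{1}{3 + 4 \cdot 0} \left(-67\right) \left(-29\right) = 8 \left(-5\right) \frac{1}{3 + 0} \left(-67\right) \left(-29\right) = 8 \left(-5\right) \frac{1}{3} \left(-67\right) \left(-29\right) = \left(- \frac{40}{3}\right) \left(-67\right) \left(-29\right) = \frac{2680}{3} \left(-29\right) = - \frac{77720}{3} \approx -25907.0$)
$\frac{1}{w} = \frac{1}{- \frac{77720}{3}} = - \frac{3}{77720}$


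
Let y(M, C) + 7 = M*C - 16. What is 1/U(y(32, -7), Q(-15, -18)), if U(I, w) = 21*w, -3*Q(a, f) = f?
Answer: 1/126 ≈ 0.0079365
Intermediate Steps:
Q(a, f) = -f/3
y(M, C) = -23 + C*M (y(M, C) = -7 + (M*C - 16) = -7 + (C*M - 16) = -7 + (-16 + C*M) = -23 + C*M)
1/U(y(32, -7), Q(-15, -18)) = 1/(21*(-⅓*(-18))) = 1/(21*6) = 1/126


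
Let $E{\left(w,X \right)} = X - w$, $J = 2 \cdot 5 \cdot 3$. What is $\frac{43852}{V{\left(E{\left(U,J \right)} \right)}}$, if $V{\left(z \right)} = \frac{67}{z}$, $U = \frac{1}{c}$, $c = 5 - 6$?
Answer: $\frac{1359412}{67} \approx 20290.0$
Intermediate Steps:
$J = 30$ ($J = 10 \cdot 3 = 30$)
$c = -1$
$U = -1$ ($U = \frac{1}{-1} = -1$)
$\frac{43852}{V{\left(E{\left(U,J \right)} \right)}} = \frac{43852}{67 \frac{1}{30 - -1}} = \frac{43852}{67 \frac{1}{30 + 1}} = \frac{43852}{67 \cdot \frac{1}{31}} = \frac{43852}{\frac{67}{31}} = 43852 \cdot \frac{31}{67} = \frac{1359412}{67}$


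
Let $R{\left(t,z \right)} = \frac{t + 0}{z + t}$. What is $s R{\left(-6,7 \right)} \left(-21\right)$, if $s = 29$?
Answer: $3654$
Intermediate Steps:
$R{\left(t,z \right)} = \frac{t}{t + z}$
$s R{\left(-6,7 \right)} \left(-21\right) = 29 \left(- \frac{6}{-6 + 7}\right) \left(-21\right) = 29 \left(- \frac{6}{1}\right) \left(-21\right) = 29 \left(\left(-6\right) 1\right) \left(-21\right) = 29 \left(-6\right) \left(-21\right) = \left(-174\right) \left(-21\right) = 3654$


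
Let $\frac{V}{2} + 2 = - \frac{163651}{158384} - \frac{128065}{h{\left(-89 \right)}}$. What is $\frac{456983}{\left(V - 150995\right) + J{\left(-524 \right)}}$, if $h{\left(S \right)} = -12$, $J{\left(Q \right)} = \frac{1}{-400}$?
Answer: $- \frac{5428409660400}{1540168411547} \approx -3.5246$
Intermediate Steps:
$J{\left(Q \right)} = - \frac{1}{400}$
$V = \frac{5069420483}{237576}$ ($V = -4 + 2 \left(- \frac{163651}{158384} - \frac{128065}{-12}\right) = -4 + 2 \left(\left(-163651\right) \frac{1}{158384} - - \frac{128065}{12}\right) = -4 + 2 \left(- \frac{163651}{158384} + \frac{128065}{12}\right) = -4 + 2 \cdot \frac{5070370787}{475152} = -4 + \frac{5070370787}{237576} = \frac{5069420483}{237576} \approx 21338.0$)
$\frac{456983}{\left(V - 150995\right) + J{\left(-524 \right)}} = \frac{456983}{\left(\frac{5069420483}{237576} - 150995\right) - \frac{1}{400}} = \frac{456983}{- \frac{30803367637}{237576} - \frac{1}{400}} = \frac{456983}{- \frac{1540168411547}{11878800}} = 456983 \left(- \frac{11878800}{1540168411547}\right) = - \frac{5428409660400}{1540168411547}$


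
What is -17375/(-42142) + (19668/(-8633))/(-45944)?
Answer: 430772136866/1044685830649 ≈ 0.41235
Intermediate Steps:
-17375/(-42142) + (19668/(-8633))/(-45944) = -17375*(-1/42142) + (19668*(-1/8633))*(-1/45944) = 17375/42142 - 19668/8633*(-1/45944) = 17375/42142 + 4917/99158638 = 430772136866/1044685830649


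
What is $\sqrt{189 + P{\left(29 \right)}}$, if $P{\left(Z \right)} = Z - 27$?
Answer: $\sqrt{191} \approx 13.82$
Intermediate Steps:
$P{\left(Z \right)} = -27 + Z$
$\sqrt{189 + P{\left(29 \right)}} = \sqrt{189 + \left(-27 + 29\right)} = \sqrt{189 + 2} = \sqrt{191}$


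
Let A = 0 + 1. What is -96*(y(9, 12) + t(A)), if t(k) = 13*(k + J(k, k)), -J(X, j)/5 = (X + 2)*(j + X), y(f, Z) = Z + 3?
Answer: 34752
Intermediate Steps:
y(f, Z) = 3 + Z
J(X, j) = -5*(2 + X)*(X + j) (J(X, j) = -5*(X + 2)*(j + X) = -5*(2 + X)*(X + j))
A = 1
t(k) = -247*k - 130*k² (t(k) = 13*(k + (-10*k - 10*k - 5*k² - 5*k*k)) = 13*(k + (-10*k - 10*k - 5*k² - 5*k²)) = 13*(k + (-20*k - 10*k²)) = 13*(-19*k - 10*k²) = -247*k - 130*k²)
-96*(y(9, 12) + t(A)) = -96*((3 + 12) + 13*1*(-19 - 10*1)) = -96*(15 + 13*1*(-19 - 10)) = -96*(15 + 13*1*(-29)) = -96*(15 - 377) = -96*(-362) = 34752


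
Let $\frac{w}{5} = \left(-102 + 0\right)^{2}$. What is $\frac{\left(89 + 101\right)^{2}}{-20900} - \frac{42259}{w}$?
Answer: $- \frac{1453229}{572220} \approx -2.5396$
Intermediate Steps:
$w = 52020$ ($w = 5 \left(-102 + 0\right)^{2} = 5 \left(-102\right)^{2} = 5 \cdot 10404 = 52020$)
$\frac{\left(89 + 101\right)^{2}}{-20900} - \frac{42259}{w} = \frac{\left(89 + 101\right)^{2}}{-20900} - \frac{42259}{52020} = 190^{2} \left(- \frac{1}{20900}\right) - \frac{42259}{52020} = 36100 \left(- \frac{1}{20900}\right) - \frac{42259}{52020} = - \frac{19}{11} - \frac{42259}{52020} = - \frac{1453229}{572220}$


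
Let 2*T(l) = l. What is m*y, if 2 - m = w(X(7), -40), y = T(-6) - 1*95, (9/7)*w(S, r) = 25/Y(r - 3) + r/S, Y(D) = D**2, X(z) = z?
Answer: -3497522/5547 ≈ -630.53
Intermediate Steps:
T(l) = l/2
w(S, r) = 175/(9*(-3 + r)**2) + 7*r/(9*S) (w(S, r) = 7*(25/((r - 3)**2) + r/S)/9 = 7*(25/((-3 + r)**2) + r/S)/9 = 7*(25/(-3 + r)**2 + r/S)/9 = 175/(9*(-3 + r)**2) + 7*r/(9*S))
y = -98 (y = (1/2)*(-6) - 1*95 = -3 - 95 = -98)
m = 35689/5547 (m = 2 - (175/(9*(-3 - 40)**2) + (7/9)*(-40)/7) = 2 - ((175/9)/(-43)**2 + (7/9)*(-40)*(1/7)) = 2 - ((175/9)*(1/1849) - 40/9) = 2 - (175/16641 - 40/9) = 2 - 1*(-24595/5547) = 2 + 24595/5547 = 35689/5547 ≈ 6.4339)
m*y = (35689/5547)*(-98) = -3497522/5547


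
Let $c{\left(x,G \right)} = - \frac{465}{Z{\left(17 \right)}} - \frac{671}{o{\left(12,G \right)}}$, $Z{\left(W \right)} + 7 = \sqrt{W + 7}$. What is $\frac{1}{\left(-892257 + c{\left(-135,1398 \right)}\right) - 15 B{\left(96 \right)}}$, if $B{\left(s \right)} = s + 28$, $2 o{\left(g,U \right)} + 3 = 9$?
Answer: $- \frac{40239471}{35982555767693} - \frac{1674 \sqrt{6}}{35982555767693} \approx -1.1184 \cdot 10^{-6}$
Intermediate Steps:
$o{\left(g,U \right)} = 3$ ($o{\left(g,U \right)} = - \frac{3}{2} + \frac{1}{2} \cdot 9 = - \frac{3}{2} + \frac{9}{2} = 3$)
$Z{\left(W \right)} = -7 + \sqrt{7 + W}$ ($Z{\left(W \right)} = -7 + \sqrt{W + 7} = -7 + \sqrt{7 + W}$)
$B{\left(s \right)} = 28 + s$
$c{\left(x,G \right)} = - \frac{671}{3} - \frac{465}{-7 + 2 \sqrt{6}}$ ($c{\left(x,G \right)} = - \frac{465}{-7 + \sqrt{7 + 17}} - \frac{671}{3} = - \frac{465}{-7 + \sqrt{24}} - \frac{671}{3} = - \frac{465}{-7 + 2 \sqrt{6}} - \frac{671}{3} = - \frac{671}{3} - \frac{465}{-7 + 2 \sqrt{6}}$)
$\frac{1}{\left(-892257 + c{\left(-135,1398 \right)}\right) - 15 B{\left(96 \right)}} = \frac{1}{\left(-892257 - \left(\frac{1402}{15} - \frac{186 \sqrt{6}}{5}\right)\right) - 15 \left(28 + 96\right)} = \frac{1}{\left(- \frac{13385257}{15} + \frac{186 \sqrt{6}}{5}\right) - 1860} = \frac{1}{- \frac{13413157}{15} + \frac{186 \sqrt{6}}{5}}$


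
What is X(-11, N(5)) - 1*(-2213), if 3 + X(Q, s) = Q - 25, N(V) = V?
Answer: 2174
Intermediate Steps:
X(Q, s) = -28 + Q (X(Q, s) = -3 + (Q - 25) = -3 + (-25 + Q) = -28 + Q)
X(-11, N(5)) - 1*(-2213) = (-28 - 11) - 1*(-2213) = -39 + 2213 = 2174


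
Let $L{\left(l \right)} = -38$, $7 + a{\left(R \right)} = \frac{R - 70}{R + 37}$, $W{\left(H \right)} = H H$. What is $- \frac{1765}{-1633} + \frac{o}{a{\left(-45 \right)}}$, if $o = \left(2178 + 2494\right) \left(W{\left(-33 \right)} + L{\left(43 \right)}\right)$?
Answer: $\frac{64147897543}{96347} \approx 6.658 \cdot 10^{5}$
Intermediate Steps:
$W{\left(H \right)} = H^{2}$
$a{\left(R \right)} = -7 + \frac{-70 + R}{37 + R}$ ($a{\left(R \right)} = -7 + \frac{R - 70}{R + 37} = -7 + \frac{-70 + R}{37 + R}$)
$o = 4910272$ ($o = \left(2178 + 2494\right) \left(\left(-33\right)^{2} - 38\right) = 4672 \left(1089 - 38\right) = 4672 \cdot 1051 = 4910272$)
$- \frac{1765}{-1633} + \frac{o}{a{\left(-45 \right)}} = - \frac{1765}{-1633} + \frac{4910272}{\frac{1}{37 - 45} \left(-329 - -270\right)} = \left(-1765\right) \left(- \frac{1}{1633}\right) + \frac{4910272}{\frac{1}{-8} \left(-329 + 270\right)} = \frac{1765}{1633} + \frac{4910272}{\left(- \frac{1}{8}\right) \left(-59\right)} = \frac{1765}{1633} + \frac{4910272}{\frac{59}{8}} = \frac{1765}{1633} + 4910272 \cdot \frac{8}{59} = \frac{1765}{1633} + \frac{39282176}{59} = \frac{64147897543}{96347}$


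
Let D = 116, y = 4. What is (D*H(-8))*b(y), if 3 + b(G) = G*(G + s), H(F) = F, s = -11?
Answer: 28768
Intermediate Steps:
b(G) = -3 + G*(-11 + G) (b(G) = -3 + G*(G - 11) = -3 + G*(-11 + G))
(D*H(-8))*b(y) = (116*(-8))*(-3 + 4² - 11*4) = -928*(-3 + 16 - 44) = -928*(-31) = 28768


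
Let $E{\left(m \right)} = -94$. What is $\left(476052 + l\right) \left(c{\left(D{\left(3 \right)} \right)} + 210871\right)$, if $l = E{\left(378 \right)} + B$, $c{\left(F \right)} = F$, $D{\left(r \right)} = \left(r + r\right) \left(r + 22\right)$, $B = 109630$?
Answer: $123571365348$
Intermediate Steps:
$D{\left(r \right)} = 2 r \left(22 + r\right)$
$l = 109536$ ($l = -94 + 109630 = 109536$)
$\left(476052 + l\right) \left(c{\left(D{\left(3 \right)} \right)} + 210871\right) = \left(476052 + 109536\right) \left(2 \cdot 3 \left(22 + 3\right) + 210871\right) = 585588 \left(2 \cdot 3 \cdot 25 + 210871\right) = 585588 \left(150 + 210871\right) = 585588 \cdot 211021 = 123571365348$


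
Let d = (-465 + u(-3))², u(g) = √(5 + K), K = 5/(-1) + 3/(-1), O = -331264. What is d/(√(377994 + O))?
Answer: √46730*(465 - I*√3)²/46730 ≈ 1000.2 - 7.4515*I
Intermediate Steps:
K = -8 (K = 5*(-1) + 3*(-1) = -5 - 3 = -8)
u(g) = I*√3 (u(g) = √(5 - 8) = √(-3) = I*√3)
d = (-465 + I*√3)² ≈ 2.1622e+5 - 1611.0*I
d/(√(377994 + O)) = (465 - I*√3)²/(√(377994 - 331264)) = (465 - I*√3)²/(√46730) = (465 - I*√3)²*(√46730/46730) = √46730*(465 - I*√3)²/46730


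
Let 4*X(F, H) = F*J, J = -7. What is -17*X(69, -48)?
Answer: 8211/4 ≈ 2052.8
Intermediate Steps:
X(F, H) = -7*F/4 (X(F, H) = (F*(-7))/4 = (-7*F)/4 = -7*F/4)
-17*X(69, -48) = -(-119)*69/4 = -17*(-483/4) = 8211/4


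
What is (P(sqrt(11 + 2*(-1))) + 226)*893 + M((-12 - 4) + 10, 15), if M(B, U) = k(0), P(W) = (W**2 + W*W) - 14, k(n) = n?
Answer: 205390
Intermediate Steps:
P(W) = -14 + 2*W**2 (P(W) = (W**2 + W**2) - 14 = 2*W**2 - 14 = -14 + 2*W**2)
M(B, U) = 0
(P(sqrt(11 + 2*(-1))) + 226)*893 + M((-12 - 4) + 10, 15) = ((-14 + 2*(sqrt(11 + 2*(-1)))**2) + 226)*893 + 0 = ((-14 + 2*(sqrt(11 - 2))**2) + 226)*893 + 0 = ((-14 + 2*(sqrt(9))**2) + 226)*893 + 0 = ((-14 + 2*3**2) + 226)*893 + 0 = ((-14 + 2*9) + 226)*893 + 0 = ((-14 + 18) + 226)*893 + 0 = (4 + 226)*893 + 0 = 230*893 + 0 = 205390 + 0 = 205390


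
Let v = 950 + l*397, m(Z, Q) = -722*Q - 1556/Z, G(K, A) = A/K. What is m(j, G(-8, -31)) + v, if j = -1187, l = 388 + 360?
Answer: 1401180195/4748 ≈ 2.9511e+5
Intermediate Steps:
l = 748
m(Z, Q) = -1556/Z - 722*Q
v = 297906 (v = 950 + 748*397 = 950 + 296956 = 297906)
m(j, G(-8, -31)) + v = (-1556/(-1187) - (-22382)/(-8)) + 297906 = (-1556*(-1/1187) - (-22382)*(-1)/8) + 297906 = (1556/1187 - 722*31/8) + 297906 = (1556/1187 - 11191/4) + 297906 = -13277493/4748 + 297906 = 1401180195/4748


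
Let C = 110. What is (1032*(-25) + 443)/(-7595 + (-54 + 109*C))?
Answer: -25357/4341 ≈ -5.8413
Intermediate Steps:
(1032*(-25) + 443)/(-7595 + (-54 + 109*C)) = (1032*(-25) + 443)/(-7595 + (-54 + 109*110)) = (-25800 + 443)/(-7595 + (-54 + 11990)) = -25357/(-7595 + 11936) = -25357/4341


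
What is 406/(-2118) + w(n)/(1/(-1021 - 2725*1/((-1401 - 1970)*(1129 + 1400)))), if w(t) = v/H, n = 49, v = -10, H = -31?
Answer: -30744015252049/93291909237 ≈ -329.55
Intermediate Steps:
w(t) = 10/31 (w(t) = -10/(-31) = -10*(-1/31) = 10/31)
406/(-2118) + w(n)/(1/(-1021 - 2725*1/((-1401 - 1970)*(1129 + 1400)))) = 406/(-2118) + 10/(31*(1/(-1021 - 2725*1/((-1401 - 1970)*(1129 + 1400))))) = 406*(-1/2118) + 10/(31*(1/(-1021 - 2725/(2529*(-3371))))) = -203/1059 + 10/(31*(1/(-1021 - 2725/(-8525259)))) = -203/1059 + 10/(31*(1/(-1021 - 2725*(-1/8525259)))) = -203/1059 + 10/(31*(1/(-1021 + 2725/8525259))) = -203/1059 + 10/(31*(1/(-8704286714/8525259))) = -203/1059 + 10/(31*(-8525259/8704286714)) = -203/1059 + (10/31)*(-8704286714/8525259) = -203/1059 - 87042867140/264283029 = -30744015252049/93291909237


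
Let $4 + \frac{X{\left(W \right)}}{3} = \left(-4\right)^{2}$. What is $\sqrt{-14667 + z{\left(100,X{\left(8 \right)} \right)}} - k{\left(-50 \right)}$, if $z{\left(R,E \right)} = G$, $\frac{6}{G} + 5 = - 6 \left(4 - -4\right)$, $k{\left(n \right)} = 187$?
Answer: $-187 + \frac{9 i \sqrt{508641}}{53} \approx -187.0 + 121.11 i$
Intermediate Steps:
$X{\left(W \right)} = 36$ ($X{\left(W \right)} = -12 + 3 \left(-4\right)^{2} = -12 + 3 \cdot 16 = -12 + 48 = 36$)
$G = - \frac{6}{53}$ ($G = \frac{6}{-5 - 6 \left(4 - -4\right)} = \frac{6}{-5 - 6 \left(4 + 4\right)} = \frac{6}{-5 - 48} = \frac{6}{-53} = 6 \left(- \frac{1}{53}\right) = - \frac{6}{53} \approx -0.11321$)
$z{\left(R,E \right)} = - \frac{6}{53}$
$\sqrt{-14667 + z{\left(100,X{\left(8 \right)} \right)}} - k{\left(-50 \right)} = \sqrt{-14667 - \frac{6}{53}} - 187 = \sqrt{- \frac{777357}{53}} - 187 = \frac{9 i \sqrt{508641}}{53} - 187 = -187 + \frac{9 i \sqrt{508641}}{53}$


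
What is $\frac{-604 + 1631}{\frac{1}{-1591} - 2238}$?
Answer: $- \frac{1633957}{3560659} \approx -0.45889$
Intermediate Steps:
$\frac{-604 + 1631}{\frac{1}{-1591} - 2238} = \frac{1027}{- \frac{1}{1591} - 2238} = \frac{1027}{- \frac{3560659}{1591}} = 1027 \left(- \frac{1591}{3560659}\right) = - \frac{1633957}{3560659}$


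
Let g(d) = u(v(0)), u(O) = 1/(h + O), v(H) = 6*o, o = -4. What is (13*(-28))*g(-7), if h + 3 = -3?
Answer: 182/15 ≈ 12.133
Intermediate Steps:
h = -6 (h = -3 - 3 = -6)
v(H) = -24 (v(H) = 6*(-4) = -24)
u(O) = 1/(-6 + O)
g(d) = -1/30 (g(d) = 1/(-6 - 24) = 1/(-30) = -1/30)
(13*(-28))*g(-7) = (13*(-28))*(-1/30) = -364*(-1/30) = 182/15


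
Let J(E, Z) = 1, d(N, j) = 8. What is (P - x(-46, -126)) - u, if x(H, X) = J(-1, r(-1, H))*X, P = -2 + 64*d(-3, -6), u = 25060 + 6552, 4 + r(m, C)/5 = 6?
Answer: -30976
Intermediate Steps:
r(m, C) = 10 (r(m, C) = -20 + 5*6 = -20 + 30 = 10)
u = 31612
P = 510 (P = -2 + 64*8 = -2 + 512 = 510)
x(H, X) = X (x(H, X) = 1*X = X)
(P - x(-46, -126)) - u = (510 - 1*(-126)) - 1*31612 = (510 + 126) - 31612 = 636 - 31612 = -30976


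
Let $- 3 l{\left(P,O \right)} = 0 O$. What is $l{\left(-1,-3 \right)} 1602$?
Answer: $0$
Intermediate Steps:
$l{\left(P,O \right)} = 0$ ($l{\left(P,O \right)} = - \frac{0 O}{3} = \left(- \frac{1}{3}\right) 0 = 0$)
$l{\left(-1,-3 \right)} 1602 = 0 \cdot 1602 = 0$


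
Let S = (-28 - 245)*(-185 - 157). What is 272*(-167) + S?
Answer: 47942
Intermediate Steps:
S = 93366 (S = -273*(-342) = 93366)
272*(-167) + S = 272*(-167) + 93366 = -45424 + 93366 = 47942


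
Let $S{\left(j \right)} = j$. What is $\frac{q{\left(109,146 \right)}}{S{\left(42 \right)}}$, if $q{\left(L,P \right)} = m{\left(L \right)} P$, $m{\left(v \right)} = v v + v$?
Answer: $\frac{875270}{21} \approx 41680.0$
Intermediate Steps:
$m{\left(v \right)} = v + v^{2}$ ($m{\left(v \right)} = v^{2} + v = v + v^{2}$)
$q{\left(L,P \right)} = L P \left(1 + L\right)$ ($q{\left(L,P \right)} = L \left(1 + L\right) P = L P \left(1 + L\right)$)
$\frac{q{\left(109,146 \right)}}{S{\left(42 \right)}} = \frac{109 \cdot 146 \left(1 + 109\right)}{42} = 109 \cdot 146 \cdot 110 \cdot \frac{1}{42} = 1750540 \cdot \frac{1}{42} = \frac{875270}{21}$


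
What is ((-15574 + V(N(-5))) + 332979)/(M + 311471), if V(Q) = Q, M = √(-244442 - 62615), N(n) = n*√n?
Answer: (317405 - 5*I*√5)/(311471 + I*√307057) ≈ 1.019 - 0.0018488*I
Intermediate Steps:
N(n) = n^(3/2)
M = I*√307057 (M = √(-307057) = I*√307057 ≈ 554.13*I)
((-15574 + V(N(-5))) + 332979)/(M + 311471) = ((-15574 + (-5)^(3/2)) + 332979)/(I*√307057 + 311471) = ((-15574 - 5*I*√5) + 332979)/(311471 + I*√307057) = (317405 - 5*I*√5)/(311471 + I*√307057)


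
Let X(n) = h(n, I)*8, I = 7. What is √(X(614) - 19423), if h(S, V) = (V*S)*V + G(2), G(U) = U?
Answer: √221281 ≈ 470.41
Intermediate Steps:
h(S, V) = 2 + S*V² (h(S, V) = (V*S)*V + 2 = (S*V)*V + 2 = S*V² + 2 = 2 + S*V²)
X(n) = 16 + 392*n (X(n) = (2 + n*7²)*8 = (2 + n*49)*8 = (2 + 49*n)*8 = 16 + 392*n)
√(X(614) - 19423) = √((16 + 392*614) - 19423) = √((16 + 240688) - 19423) = √(240704 - 19423) = √221281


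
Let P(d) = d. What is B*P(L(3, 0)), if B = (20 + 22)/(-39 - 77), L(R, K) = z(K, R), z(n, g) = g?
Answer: -63/58 ≈ -1.0862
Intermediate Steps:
L(R, K) = R
B = -21/58 (B = 42/(-116) = 42*(-1/116) = -21/58 ≈ -0.36207)
B*P(L(3, 0)) = -21/58*3 = -63/58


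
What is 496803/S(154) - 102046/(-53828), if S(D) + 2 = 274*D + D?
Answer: 2588612991/189959012 ≈ 13.627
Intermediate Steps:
S(D) = -2 + 275*D (S(D) = -2 + (274*D + D) = -2 + 275*D)
496803/S(154) - 102046/(-53828) = 496803/(-2 + 275*154) - 102046/(-53828) = 496803/(-2 + 42350) - 102046*(-1/53828) = 496803/42348 + 51023/26914 = 496803*(1/42348) + 51023/26914 = 165601/14116 + 51023/26914 = 2588612991/189959012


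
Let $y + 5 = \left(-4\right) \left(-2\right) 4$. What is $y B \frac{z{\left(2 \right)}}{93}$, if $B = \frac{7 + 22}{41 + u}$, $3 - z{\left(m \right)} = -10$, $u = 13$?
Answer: $\frac{377}{186} \approx 2.0269$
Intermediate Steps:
$z{\left(m \right)} = 13$ ($z{\left(m \right)} = 3 - -10 = 3 + 10 = 13$)
$B = \frac{29}{54}$ ($B = \frac{7 + 22}{41 + 13} = \frac{29}{54} \approx 0.53704$)
$y = 27$ ($y = -5 + \left(-4\right) \left(-2\right) 4 = -5 + 8 \cdot 4 = -5 + 32 = 27$)
$y B \frac{z{\left(2 \right)}}{93} = 27 \cdot \frac{29}{54} \cdot \frac{13}{93} = \frac{29 \cdot 13 \cdot \frac{1}{93}}{2} = \frac{29}{2} \cdot \frac{13}{93} = \frac{377}{186}$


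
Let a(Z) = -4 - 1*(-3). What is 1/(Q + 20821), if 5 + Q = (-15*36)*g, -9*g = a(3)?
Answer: 1/20756 ≈ 4.8179e-5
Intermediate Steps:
a(Z) = -1 (a(Z) = -4 + 3 = -1)
g = ⅑ (g = -⅑*(-1) = ⅑ ≈ 0.11111)
Q = -65 (Q = -5 - 15*36*(⅑) = -5 - 540*⅑ = -5 - 60 = -65)
1/(Q + 20821) = 1/(-65 + 20821) = 1/20756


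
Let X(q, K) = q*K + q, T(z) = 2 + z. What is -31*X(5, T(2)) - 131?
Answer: -906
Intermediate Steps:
X(q, K) = q + K*q (X(q, K) = K*q + q = q + K*q)
-31*X(5, T(2)) - 131 = -155*(1 + (2 + 2)) - 131 = -155*(1 + 4) - 131 = -155*5 - 131 = -31*25 - 131 = -775 - 131 = -906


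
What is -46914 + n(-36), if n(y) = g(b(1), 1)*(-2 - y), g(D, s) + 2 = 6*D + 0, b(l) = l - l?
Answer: -46982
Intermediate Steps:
b(l) = 0
g(D, s) = -2 + 6*D (g(D, s) = -2 + (6*D + 0) = -2 + 6*D)
n(y) = 4 + 2*y (n(y) = (-2 + 6*0)*(-2 - y) = (-2 + 0)*(-2 - y) = -2*(-2 - y) = 4 + 2*y)
-46914 + n(-36) = -46914 + (4 + 2*(-36)) = -46914 + (4 - 72) = -46914 - 68 = -46982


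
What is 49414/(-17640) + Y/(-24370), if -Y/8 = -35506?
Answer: -62148259/4298868 ≈ -14.457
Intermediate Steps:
Y = 284048 (Y = -8*(-35506) = 284048)
49414/(-17640) + Y/(-24370) = 49414/(-17640) + 284048/(-24370) = 49414*(-1/17640) + 284048*(-1/24370) = -24707/8820 - 142024/12185 = -62148259/4298868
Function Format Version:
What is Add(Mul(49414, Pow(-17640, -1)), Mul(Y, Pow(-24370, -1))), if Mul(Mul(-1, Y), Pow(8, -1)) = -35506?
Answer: Rational(-62148259, 4298868) ≈ -14.457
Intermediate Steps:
Y = 284048 (Y = Mul(-8, -35506) = 284048)
Add(Mul(49414, Pow(-17640, -1)), Mul(Y, Pow(-24370, -1))) = Add(Mul(49414, Pow(-17640, -1)), Mul(284048, Pow(-24370, -1))) = Add(Mul(49414, Rational(-1, 17640)), Mul(284048, Rational(-1, 24370))) = Add(Rational(-24707, 8820), Rational(-142024, 12185)) = Rational(-62148259, 4298868)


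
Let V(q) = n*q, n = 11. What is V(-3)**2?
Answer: 1089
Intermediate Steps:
V(q) = 11*q
V(-3)**2 = (11*(-3))**2 = (-33)**2 = 1089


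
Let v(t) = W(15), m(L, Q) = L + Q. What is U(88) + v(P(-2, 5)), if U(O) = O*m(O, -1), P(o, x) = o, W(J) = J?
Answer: 7671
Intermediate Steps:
v(t) = 15
U(O) = O*(-1 + O) (U(O) = O*(O - 1) = O*(-1 + O))
U(88) + v(P(-2, 5)) = 88*(-1 + 88) + 15 = 88*87 + 15 = 7656 + 15 = 7671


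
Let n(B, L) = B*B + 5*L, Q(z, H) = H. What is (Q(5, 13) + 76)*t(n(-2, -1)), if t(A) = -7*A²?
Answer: -623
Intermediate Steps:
n(B, L) = B² + 5*L
(Q(5, 13) + 76)*t(n(-2, -1)) = (13 + 76)*(-7*((-2)² + 5*(-1))²) = 89*(-7*(4 - 5)²) = 89*(-7*(-1)²) = 89*(-7*1) = 89*(-7) = -623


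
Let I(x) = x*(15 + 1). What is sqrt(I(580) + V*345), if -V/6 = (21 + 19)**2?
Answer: 8*I*sqrt(51605) ≈ 1817.3*I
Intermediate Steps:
V = -9600 (V = -6*(21 + 19)**2 = -6*40**2 = -6*1600 = -9600)
I(x) = 16*x (I(x) = x*16 = 16*x)
sqrt(I(580) + V*345) = sqrt(16*580 - 9600*345) = sqrt(9280 - 3312000) = sqrt(-3302720) = 8*I*sqrt(51605)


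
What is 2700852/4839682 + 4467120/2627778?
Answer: 2393056643558/1059800823883 ≈ 2.2580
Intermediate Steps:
2700852/4839682 + 4467120/2627778 = 2700852*(1/4839682) + 4467120*(1/2627778) = 1350426/2419841 + 744520/437963 = 2393056643558/1059800823883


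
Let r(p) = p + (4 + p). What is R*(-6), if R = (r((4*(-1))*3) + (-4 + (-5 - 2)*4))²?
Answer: -16224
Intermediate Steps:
r(p) = 4 + 2*p
R = 2704 (R = ((4 + 2*((4*(-1))*3)) + (-4 + (-5 - 2)*4))² = ((4 + 2*(-4*3)) + (-4 - 7*4))² = ((4 + 2*(-12)) + (-4 - 28))² = ((4 - 24) - 32)² = (-20 - 32)² = (-52)² = 2704)
R*(-6) = 2704*(-6) = -16224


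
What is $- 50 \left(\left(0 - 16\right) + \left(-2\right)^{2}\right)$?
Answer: $600$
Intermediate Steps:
$- 50 \left(\left(0 - 16\right) + \left(-2\right)^{2}\right) = - 50 \left(\left(0 - 16\right) + 4\right) = - 50 \left(-16 + 4\right) = \left(-50\right) \left(-12\right) = 600$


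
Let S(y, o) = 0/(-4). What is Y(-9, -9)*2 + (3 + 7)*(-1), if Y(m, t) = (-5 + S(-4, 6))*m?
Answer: 80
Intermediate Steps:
S(y, o) = 0 (S(y, o) = 0*(-¼) = 0)
Y(m, t) = -5*m (Y(m, t) = (-5 + 0)*m = -5*m)
Y(-9, -9)*2 + (3 + 7)*(-1) = -5*(-9)*2 + (3 + 7)*(-1) = 45*2 + 10*(-1) = 90 - 10 = 80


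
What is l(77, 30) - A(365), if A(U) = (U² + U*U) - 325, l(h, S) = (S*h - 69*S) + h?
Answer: -265808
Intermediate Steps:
l(h, S) = h - 69*S + S*h (l(h, S) = (-69*S + S*h) + h = h - 69*S + S*h)
A(U) = -325 + 2*U² (A(U) = (U² + U²) - 325 = 2*U² - 325 = -325 + 2*U²)
l(77, 30) - A(365) = (77 - 69*30 + 30*77) - (-325 + 2*365²) = (77 - 2070 + 2310) - (-325 + 2*133225) = 317 - (-325 + 266450) = 317 - 1*266125 = 317 - 266125 = -265808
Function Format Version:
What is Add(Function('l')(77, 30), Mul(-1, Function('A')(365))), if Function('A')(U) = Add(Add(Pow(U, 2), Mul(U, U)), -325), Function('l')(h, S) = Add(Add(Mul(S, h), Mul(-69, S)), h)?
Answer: -265808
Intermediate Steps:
Function('l')(h, S) = Add(h, Mul(-69, S), Mul(S, h)) (Function('l')(h, S) = Add(Add(Mul(-69, S), Mul(S, h)), h) = Add(h, Mul(-69, S), Mul(S, h)))
Function('A')(U) = Add(-325, Mul(2, Pow(U, 2))) (Function('A')(U) = Add(Add(Pow(U, 2), Pow(U, 2)), -325) = Add(Mul(2, Pow(U, 2)), -325) = Add(-325, Mul(2, Pow(U, 2))))
Add(Function('l')(77, 30), Mul(-1, Function('A')(365))) = Add(Add(77, Mul(-69, 30), Mul(30, 77)), Mul(-1, Add(-325, Mul(2, Pow(365, 2))))) = Add(Add(77, -2070, 2310), Mul(-1, Add(-325, Mul(2, 133225)))) = Add(317, Mul(-1, Add(-325, 266450))) = Add(317, Mul(-1, 266125)) = Add(317, -266125) = -265808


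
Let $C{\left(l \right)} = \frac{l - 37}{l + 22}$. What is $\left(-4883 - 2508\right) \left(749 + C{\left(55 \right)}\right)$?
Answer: $- \frac{426394181}{77} \approx -5.5376 \cdot 10^{6}$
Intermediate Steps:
$C{\left(l \right)} = \frac{-37 + l}{22 + l}$
$\left(-4883 - 2508\right) \left(749 + C{\left(55 \right)}\right) = \left(-4883 - 2508\right) \left(749 + \frac{-37 + 55}{22 + 55}\right) = - 7391 \left(749 + \frac{1}{77} \cdot 18\right) = - 7391 \left(749 + \frac{18}{77}\right) = \left(-7391\right) \frac{57691}{77} = - \frac{426394181}{77}$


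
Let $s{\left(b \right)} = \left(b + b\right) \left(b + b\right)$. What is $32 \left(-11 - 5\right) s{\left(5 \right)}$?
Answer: $-51200$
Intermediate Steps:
$s{\left(b \right)} = 4 b^{2}$ ($s{\left(b \right)} = 2 b 2 b = 4 b^{2}$)
$32 \left(-11 - 5\right) s{\left(5 \right)} = 32 \left(-11 - 5\right) 4 \cdot 5^{2} = 32 \left(-11 - 5\right) 4 \cdot 25 = 32 \left(-16\right) 100 = \left(-512\right) 100 = -51200$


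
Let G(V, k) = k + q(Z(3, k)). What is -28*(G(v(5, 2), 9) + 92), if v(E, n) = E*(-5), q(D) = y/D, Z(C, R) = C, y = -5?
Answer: -8344/3 ≈ -2781.3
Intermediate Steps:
q(D) = -5/D
v(E, n) = -5*E
G(V, k) = -5/3 + k (G(V, k) = k - 5/3 = -5/3 + k)
-28*(G(v(5, 2), 9) + 92) = -28*((-5/3 + 9) + 92) = -28*(22/3 + 92) = -28*298/3 = -8344/3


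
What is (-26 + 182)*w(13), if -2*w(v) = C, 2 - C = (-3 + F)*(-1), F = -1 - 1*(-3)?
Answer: -78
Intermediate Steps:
F = 2 (F = -1 + 3 = 2)
C = 1 (C = 2 - (-3 + 2)*(-1) = 2 - (-1)*(-1) = 2 - 1*1 = 2 - 1 = 1)
w(v) = -½ (w(v) = -½*1 = -½)
(-26 + 182)*w(13) = (-26 + 182)*(-½) = 156*(-½) = -78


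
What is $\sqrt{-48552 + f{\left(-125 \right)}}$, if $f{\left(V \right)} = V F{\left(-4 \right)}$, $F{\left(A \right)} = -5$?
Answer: $i \sqrt{47927} \approx 218.92 i$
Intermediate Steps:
$f{\left(V \right)} = - 5 V$ ($f{\left(V \right)} = V \left(-5\right) = - 5 V$)
$\sqrt{-48552 + f{\left(-125 \right)}} = \sqrt{-48552 - -625} = \sqrt{-48552 + 625} = \sqrt{-47927} = i \sqrt{47927}$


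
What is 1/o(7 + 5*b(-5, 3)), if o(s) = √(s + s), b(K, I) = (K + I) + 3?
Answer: √6/12 ≈ 0.20412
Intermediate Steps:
b(K, I) = 3 + I + K (b(K, I) = (I + K) + 3 = 3 + I + K)
o(s) = √2*√s (o(s) = √(2*s) = √2*√s)
1/o(7 + 5*b(-5, 3)) = 1/(√2*√(7 + 5*(3 + 3 - 5))) = 1/(√2*√(7 + 5*1)) = 1/(√2*√(7 + 5)) = 1/(√2*√12) = 1/(√2*(2*√3)) = 1/(2*√6) = √6/12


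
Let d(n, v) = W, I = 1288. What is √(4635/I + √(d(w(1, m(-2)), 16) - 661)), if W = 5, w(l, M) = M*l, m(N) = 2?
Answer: √(1492470 + 1658944*I*√41)/644 ≈ 3.8381 + 3.3366*I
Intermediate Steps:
d(n, v) = 5
√(4635/I + √(d(w(1, m(-2)), 16) - 661)) = √(4635/1288 + √(5 - 661)) = √(4635*(1/1288) + √(-656)) = √(4635/1288 + 4*I*√41)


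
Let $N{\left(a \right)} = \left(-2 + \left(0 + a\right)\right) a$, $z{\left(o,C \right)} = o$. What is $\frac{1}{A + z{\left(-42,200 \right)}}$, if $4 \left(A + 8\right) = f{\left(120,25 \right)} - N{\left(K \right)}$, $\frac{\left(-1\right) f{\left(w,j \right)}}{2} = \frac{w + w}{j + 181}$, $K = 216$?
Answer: $- \frac{103}{1195478} \approx -8.6158 \cdot 10^{-5}$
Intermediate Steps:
$f{\left(w,j \right)} = - \frac{4 w}{181 + j}$ ($f{\left(w,j \right)} = - 2 \frac{w + w}{j + 181} = - 2 \frac{2 w}{181 + j} = - \frac{4 w}{181 + j}$)
$N{\left(a \right)} = a \left(-2 + a\right)$ ($N{\left(a \right)} = \left(-2 + a\right) a = a \left(-2 + a\right)$)
$A = - \frac{1191152}{103}$ ($A = -8 + \frac{\left(-4\right) 120 \frac{1}{181 + 25} - 216 \left(-2 + 216\right)}{4} = -8 + \frac{\left(-4\right) 120 \cdot \frac{1}{206} - 216 \cdot 214}{4} = -8 + \frac{\left(-4\right) 120 \cdot \frac{1}{206} - 46224}{4} = -8 + \frac{- \frac{240}{103} - 46224}{4} = -8 + \frac{1}{4} \left(- \frac{4761312}{103}\right) = -8 - \frac{1190328}{103} = - \frac{1191152}{103} \approx -11565.0$)
$\frac{1}{A + z{\left(-42,200 \right)}} = \frac{1}{- \frac{1191152}{103} - 42} = \frac{1}{- \frac{1195478}{103}} = - \frac{103}{1195478}$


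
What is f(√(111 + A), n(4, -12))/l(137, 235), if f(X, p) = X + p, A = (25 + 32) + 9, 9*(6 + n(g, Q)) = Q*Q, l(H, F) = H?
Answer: 10/137 + √177/137 ≈ 0.17010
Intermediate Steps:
n(g, Q) = -6 + Q²/9 (n(g, Q) = -6 + (Q*Q)/9 = -6 + Q²/9)
A = 66 (A = 57 + 9 = 66)
f(√(111 + A), n(4, -12))/l(137, 235) = (√(111 + 66) + (-6 + (⅑)*(-12)²))/137 = (√177 + (-6 + (⅑)*144))*(1/137) = (√177 + (-6 + 16))*(1/137) = (√177 + 10)*(1/137) = (10 + √177)*(1/137) = 10/137 + √177/137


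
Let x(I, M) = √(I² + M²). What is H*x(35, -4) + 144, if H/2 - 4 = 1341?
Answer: 144 + 2690*√1241 ≈ 94907.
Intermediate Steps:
H = 2690 (H = 8 + 2*1341 = 8 + 2682 = 2690)
H*x(35, -4) + 144 = 2690*√(35² + (-4)²) + 144 = 2690*√(1225 + 16) + 144 = 2690*√1241 + 144 = 144 + 2690*√1241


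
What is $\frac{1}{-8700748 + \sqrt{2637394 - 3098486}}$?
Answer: $- \frac{2175187}{18925754055149} - \frac{i \sqrt{115273}}{37851508110298} \approx -1.1493 \cdot 10^{-7} - 8.9698 \cdot 10^{-12} i$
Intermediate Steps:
$\frac{1}{-8700748 + \sqrt{2637394 - 3098486}} = \frac{1}{-8700748 + \sqrt{-461092}} = \frac{1}{-8700748 + 2 i \sqrt{115273}}$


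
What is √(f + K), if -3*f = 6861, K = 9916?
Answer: √7629 ≈ 87.344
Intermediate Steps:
f = -2287 (f = -⅓*6861 = -2287)
√(f + K) = √(-2287 + 9916) = √7629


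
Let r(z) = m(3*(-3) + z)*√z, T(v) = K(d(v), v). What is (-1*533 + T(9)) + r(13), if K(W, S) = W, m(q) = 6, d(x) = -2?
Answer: -535 + 6*√13 ≈ -513.37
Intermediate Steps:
T(v) = -2
r(z) = 6*√z
(-1*533 + T(9)) + r(13) = (-1*533 - 2) + 6*√13 = (-533 - 2) + 6*√13 = -535 + 6*√13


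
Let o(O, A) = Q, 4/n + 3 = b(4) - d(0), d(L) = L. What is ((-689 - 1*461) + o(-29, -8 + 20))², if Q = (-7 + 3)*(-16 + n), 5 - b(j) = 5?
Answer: 10510564/9 ≈ 1.1678e+6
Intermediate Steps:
b(j) = 0 (b(j) = 5 - 1*5 = 5 - 5 = 0)
n = -4/3 (n = 4/(-3 + (0 - 1*0)) = 4/(-3 + (0 + 0)) = 4/(-3 + 0) = 4/(-3) = 4*(-⅓) = -4/3 ≈ -1.3333)
Q = 208/3 (Q = (-7 + 3)*(-16 - 4/3) = -4*(-52/3) = 208/3 ≈ 69.333)
o(O, A) = 208/3
((-689 - 1*461) + o(-29, -8 + 20))² = ((-689 - 1*461) + 208/3)² = ((-689 - 461) + 208/3)² = (-1150 + 208/3)² = (-3242/3)² = 10510564/9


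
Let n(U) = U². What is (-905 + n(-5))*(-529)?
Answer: 465520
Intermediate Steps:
(-905 + n(-5))*(-529) = (-905 + (-5)²)*(-529) = (-905 + 25)*(-529) = -880*(-529) = 465520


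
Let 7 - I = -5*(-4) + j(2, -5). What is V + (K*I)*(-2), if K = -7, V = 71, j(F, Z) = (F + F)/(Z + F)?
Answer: -277/3 ≈ -92.333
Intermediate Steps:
j(F, Z) = 2*F/(F + Z) (j(F, Z) = (2*F)/(F + Z) = 2*F/(F + Z))
I = -35/3 (I = 7 - (-5*(-4) + 2*2/(2 - 5)) = 7 - (20 + 2*2/(-3)) = 7 - (20 + 2*2*(-⅓)) = 7 - (20 - 4/3) = 7 - 1*56/3 = 7 - 56/3 = -35/3 ≈ -11.667)
V + (K*I)*(-2) = 71 - 7*(-35/3)*(-2) = 71 + (245/3)*(-2) = 71 - 490/3 = -277/3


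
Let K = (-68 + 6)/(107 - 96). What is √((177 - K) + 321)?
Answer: 2*√15235/11 ≈ 22.442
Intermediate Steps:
K = -62/11 ≈ -5.6364
√((177 - K) + 321) = √((177 - 1*(-62/11)) + 321) = √((177 + 62/11) + 321) = √(2009/11 + 321) = √(5540/11) = 2*√15235/11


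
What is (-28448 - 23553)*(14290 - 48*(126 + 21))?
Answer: -376175234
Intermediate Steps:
(-28448 - 23553)*(14290 - 48*(126 + 21)) = -52001*(14290 - 48*147) = -52001*(14290 - 7056) = -52001*7234 = -376175234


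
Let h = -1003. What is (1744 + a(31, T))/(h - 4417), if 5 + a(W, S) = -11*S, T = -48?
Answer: -2267/5420 ≈ -0.41827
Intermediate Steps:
a(W, S) = -5 - 11*S
(1744 + a(31, T))/(h - 4417) = (1744 + (-5 - 11*(-48)))/(-1003 - 4417) = (1744 + (-5 + 528))/(-5420) = (1744 + 523)*(-1/5420) = 2267*(-1/5420) = -2267/5420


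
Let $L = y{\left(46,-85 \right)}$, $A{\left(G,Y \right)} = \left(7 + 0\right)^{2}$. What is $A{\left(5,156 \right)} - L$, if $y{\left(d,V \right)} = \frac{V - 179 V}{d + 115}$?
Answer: $- \frac{7241}{161} \approx -44.975$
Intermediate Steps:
$A{\left(G,Y \right)} = 49$ ($A{\left(G,Y \right)} = 7^{2} = 49$)
$y{\left(d,V \right)} = - \frac{178 V}{115 + d}$ ($y{\left(d,V \right)} = \frac{\left(-178\right) V}{115 + d} = - \frac{178 V}{115 + d}$)
$L = \frac{15130}{161}$ ($L = \left(-178\right) \left(-85\right) \frac{1}{115 + 46} = \left(-178\right) \left(-85\right) \frac{1}{161} = \frac{15130}{161} \approx 93.975$)
$A{\left(5,156 \right)} - L = 49 - \frac{15130}{161} = - \frac{7241}{161}$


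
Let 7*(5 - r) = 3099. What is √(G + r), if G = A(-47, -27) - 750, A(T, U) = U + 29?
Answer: 10*I*√581/7 ≈ 34.434*I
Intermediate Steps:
r = -3064/7 (r = 5 - ⅐*3099 = 5 - 3099/7 = -3064/7 ≈ -437.71)
A(T, U) = 29 + U
G = -748 (G = (29 - 27) - 750 = 2 - 750 = -748)
√(G + r) = √(-748 - 3064/7) = √(-8300/7) = 10*I*√581/7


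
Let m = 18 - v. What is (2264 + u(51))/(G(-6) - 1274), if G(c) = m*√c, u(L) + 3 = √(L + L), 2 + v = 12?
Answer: -1440257/811730 - 637*√102/811730 - 4522*I*√6/405865 - 12*I*√17/405865 ≈ -1.7822 - 0.027413*I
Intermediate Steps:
v = 10 (v = -2 + 12 = 10)
u(L) = -3 + √2*√L (u(L) = -3 + √(L + L) = -3 + √(2*L) = -3 + √2*√L)
m = 8 (m = 18 - 1*10 = 18 - 10 = 8)
G(c) = 8*√c
(2264 + u(51))/(G(-6) - 1274) = (2264 + (-3 + √2*√51))/(8*√(-6) - 1274) = (2264 + (-3 + √102))/(8*(I*√6) - 1274) = (2261 + √102)/(8*I*√6 - 1274) = (2261 + √102)/(-1274 + 8*I*√6)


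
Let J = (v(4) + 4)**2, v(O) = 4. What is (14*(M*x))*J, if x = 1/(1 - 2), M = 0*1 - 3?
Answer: 2688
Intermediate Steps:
M = -3 (M = 0 - 3 = -3)
x = -1 (x = 1/(-1) = -1)
J = 64 (J = (4 + 4)**2 = 8**2 = 64)
(14*(M*x))*J = (14*(-3*(-1)))*64 = (14*3)*64 = 42*64 = 2688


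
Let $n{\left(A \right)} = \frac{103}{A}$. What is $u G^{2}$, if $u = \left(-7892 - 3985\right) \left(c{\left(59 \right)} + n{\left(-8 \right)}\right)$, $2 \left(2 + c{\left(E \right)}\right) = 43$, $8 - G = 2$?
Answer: $- \frac{5665329}{2} \approx -2.8327 \cdot 10^{6}$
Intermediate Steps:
$G = 6$ ($G = 8 - 2 = 6$)
$c{\left(E \right)} = \frac{39}{2}$ ($c{\left(E \right)} = -2 + \frac{1}{2} \cdot 43 = -2 + \frac{43}{2} = \frac{39}{2}$)
$u = - \frac{629481}{8}$ ($u = \left(-7892 - 3985\right) \left(\frac{39}{2} + \frac{103}{-8}\right) = - 11877 \left(\frac{39}{2} + 103 \left(- \frac{1}{8}\right)\right) = - 11877 \left(\frac{39}{2} - \frac{103}{8}\right) = \left(-11877\right) \frac{53}{8} = - \frac{629481}{8} \approx -78685.0$)
$u G^{2} = - \frac{629481 \cdot 6^{2}}{8} = \left(- \frac{629481}{8}\right) 36 = - \frac{5665329}{2}$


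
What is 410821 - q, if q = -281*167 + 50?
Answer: 457698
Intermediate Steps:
q = -46877 (q = -46927 + 50 = -46877)
410821 - q = 410821 - 1*(-46877) = 410821 + 46877 = 457698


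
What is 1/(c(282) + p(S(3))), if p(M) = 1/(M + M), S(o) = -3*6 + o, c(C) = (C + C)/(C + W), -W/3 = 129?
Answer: -42/227 ≈ -0.18502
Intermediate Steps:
W = -387 (W = -3*129 = -387)
c(C) = 2*C/(-387 + C) (c(C) = (C + C)/(C - 387) = (2*C)/(-387 + C) = 2*C/(-387 + C))
S(o) = -18 + o
p(M) = 1/(2*M)
1/(c(282) + p(S(3))) = 1/(2*282/(-387 + 282) + 1/(2*(-18 + 3))) = 1/(2*282/(-105) + (½)/(-15)) = 1/(2*282*(-1/105) + (½)*(-1/15)) = 1/(-188/35 - 1/30) = 1/(-227/42) = -42/227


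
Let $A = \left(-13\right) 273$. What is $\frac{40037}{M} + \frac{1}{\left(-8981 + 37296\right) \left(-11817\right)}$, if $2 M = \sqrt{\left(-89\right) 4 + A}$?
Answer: $- \frac{1}{334598355} - \frac{80074 i \sqrt{3905}}{3905} \approx -2.9887 \cdot 10^{-9} - 1281.4 i$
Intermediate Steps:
$A = -3549$
$M = \frac{i \sqrt{3905}}{2}$ ($M = \frac{\sqrt{\left(-89\right) 4 - 3549}}{2} = \frac{\sqrt{-356 - 3549}}{2} = \frac{\sqrt{-3905}}{2} = \frac{i \sqrt{3905}}{2} \approx 31.245 i$)
$\frac{40037}{M} + \frac{1}{\left(-8981 + 37296\right) \left(-11817\right)} = \frac{40037}{\frac{1}{2} i \sqrt{3905}} + \frac{1}{\left(-8981 + 37296\right) \left(-11817\right)} = 40037 \left(- \frac{2 i \sqrt{3905}}{3905}\right) + \frac{1}{28315} \left(- \frac{1}{11817}\right) = - \frac{80074 i \sqrt{3905}}{3905} + \frac{1}{28315} \left(- \frac{1}{11817}\right) = - \frac{80074 i \sqrt{3905}}{3905} - \frac{1}{334598355} = - \frac{1}{334598355} - \frac{80074 i \sqrt{3905}}{3905}$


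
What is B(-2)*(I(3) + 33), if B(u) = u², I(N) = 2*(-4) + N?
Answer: 112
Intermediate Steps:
I(N) = -8 + N
B(-2)*(I(3) + 33) = (-2)²*((-8 + 3) + 33) = 4*(-5 + 33) = 4*28 = 112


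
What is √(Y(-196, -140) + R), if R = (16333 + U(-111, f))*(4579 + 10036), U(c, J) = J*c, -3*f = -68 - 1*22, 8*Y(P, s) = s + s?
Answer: 13*√1124490 ≈ 13785.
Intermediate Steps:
Y(P, s) = s/4 (Y(P, s) = (s + s)/8 = (2*s)/8 = s/4)
f = 30 (f = -(-68 - 1*22)/3 = -(-68 - 22)/3 = -⅓*(-90) = 30)
R = 190038845 (R = (16333 + 30*(-111))*(4579 + 10036) = (16333 - 3330)*14615 = 13003*14615 = 190038845)
√(Y(-196, -140) + R) = √((¼)*(-140) + 190038845) = √(-35 + 190038845) = √190038810 = 13*√1124490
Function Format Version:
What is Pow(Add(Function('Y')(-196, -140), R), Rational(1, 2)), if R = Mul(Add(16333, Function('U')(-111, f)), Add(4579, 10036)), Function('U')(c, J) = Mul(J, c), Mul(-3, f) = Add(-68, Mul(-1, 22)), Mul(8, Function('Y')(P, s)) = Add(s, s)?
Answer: Mul(13, Pow(1124490, Rational(1, 2))) ≈ 13785.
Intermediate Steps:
Function('Y')(P, s) = Mul(Rational(1, 4), s) (Function('Y')(P, s) = Mul(Rational(1, 8), Add(s, s)) = Mul(Rational(1, 8), Mul(2, s)) = Mul(Rational(1, 4), s))
f = 30 (f = Mul(Rational(-1, 3), Add(-68, Mul(-1, 22))) = Mul(Rational(-1, 3), Add(-68, -22)) = Mul(Rational(-1, 3), -90) = 30)
R = 190038845 (R = Mul(Add(16333, Mul(30, -111)), Add(4579, 10036)) = Mul(Add(16333, -3330), 14615) = Mul(13003, 14615) = 190038845)
Pow(Add(Function('Y')(-196, -140), R), Rational(1, 2)) = Pow(Add(Mul(Rational(1, 4), -140), 190038845), Rational(1, 2)) = Pow(Add(-35, 190038845), Rational(1, 2)) = Pow(190038810, Rational(1, 2)) = Mul(13, Pow(1124490, Rational(1, 2)))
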